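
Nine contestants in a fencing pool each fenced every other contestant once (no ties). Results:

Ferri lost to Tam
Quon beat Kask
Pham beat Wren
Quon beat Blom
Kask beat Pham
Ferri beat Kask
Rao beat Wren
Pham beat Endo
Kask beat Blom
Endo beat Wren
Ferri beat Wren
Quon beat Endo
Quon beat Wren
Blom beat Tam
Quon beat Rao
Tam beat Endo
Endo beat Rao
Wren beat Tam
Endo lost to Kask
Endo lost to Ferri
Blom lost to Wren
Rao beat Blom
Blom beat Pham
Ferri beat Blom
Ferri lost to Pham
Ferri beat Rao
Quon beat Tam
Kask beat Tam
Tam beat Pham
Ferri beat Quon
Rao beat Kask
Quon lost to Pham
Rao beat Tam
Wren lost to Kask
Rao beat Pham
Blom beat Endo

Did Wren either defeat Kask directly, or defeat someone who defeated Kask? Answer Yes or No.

No

Wren did not beat Kask directly.
Wren beat Blom, Tam, but each of them lost to Kask. No two-step path.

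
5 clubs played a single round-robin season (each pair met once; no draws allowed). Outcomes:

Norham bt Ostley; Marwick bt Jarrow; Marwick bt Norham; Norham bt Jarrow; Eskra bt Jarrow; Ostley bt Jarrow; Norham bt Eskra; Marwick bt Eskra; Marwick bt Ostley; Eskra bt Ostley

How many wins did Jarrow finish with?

0

Jarrow's results: beat no one; lost to Ostley, Eskra, Marwick, Norham.
That is 0 wins.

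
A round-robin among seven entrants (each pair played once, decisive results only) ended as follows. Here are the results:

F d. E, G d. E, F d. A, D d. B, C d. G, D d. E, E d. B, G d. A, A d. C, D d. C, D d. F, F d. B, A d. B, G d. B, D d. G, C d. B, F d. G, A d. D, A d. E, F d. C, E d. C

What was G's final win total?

3

G's results: beat A, B, E; lost to C, D, F.
That is 3 wins.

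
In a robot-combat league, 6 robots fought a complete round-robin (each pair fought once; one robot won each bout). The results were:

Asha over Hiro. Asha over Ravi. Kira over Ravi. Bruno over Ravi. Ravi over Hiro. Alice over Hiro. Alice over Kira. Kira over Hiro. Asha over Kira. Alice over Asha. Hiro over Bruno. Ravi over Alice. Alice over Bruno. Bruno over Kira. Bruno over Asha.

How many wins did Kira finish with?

2

Kira's results: beat Hiro, Ravi; lost to Bruno, Asha, Alice.
That is 2 wins.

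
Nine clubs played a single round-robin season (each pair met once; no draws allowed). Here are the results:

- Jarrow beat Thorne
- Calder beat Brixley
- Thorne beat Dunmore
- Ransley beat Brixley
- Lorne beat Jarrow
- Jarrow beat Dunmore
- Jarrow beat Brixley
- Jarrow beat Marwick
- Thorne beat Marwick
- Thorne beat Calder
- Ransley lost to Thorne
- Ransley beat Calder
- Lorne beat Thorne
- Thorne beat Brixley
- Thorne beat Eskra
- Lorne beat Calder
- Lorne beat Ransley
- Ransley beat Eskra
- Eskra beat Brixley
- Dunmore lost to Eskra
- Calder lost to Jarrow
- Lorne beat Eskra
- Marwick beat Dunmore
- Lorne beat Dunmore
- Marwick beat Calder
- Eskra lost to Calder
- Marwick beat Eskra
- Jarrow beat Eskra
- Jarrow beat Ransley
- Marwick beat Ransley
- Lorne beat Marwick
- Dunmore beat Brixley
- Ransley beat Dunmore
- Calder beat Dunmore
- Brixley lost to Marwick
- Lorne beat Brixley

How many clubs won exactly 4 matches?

1

Win totals: Calder 3, Eskra 2, Ransley 4, Dunmore 1, Lorne 8, Jarrow 7, Thorne 6, Brixley 0, Marwick 5.
Exactly 4: Ransley — 1 club.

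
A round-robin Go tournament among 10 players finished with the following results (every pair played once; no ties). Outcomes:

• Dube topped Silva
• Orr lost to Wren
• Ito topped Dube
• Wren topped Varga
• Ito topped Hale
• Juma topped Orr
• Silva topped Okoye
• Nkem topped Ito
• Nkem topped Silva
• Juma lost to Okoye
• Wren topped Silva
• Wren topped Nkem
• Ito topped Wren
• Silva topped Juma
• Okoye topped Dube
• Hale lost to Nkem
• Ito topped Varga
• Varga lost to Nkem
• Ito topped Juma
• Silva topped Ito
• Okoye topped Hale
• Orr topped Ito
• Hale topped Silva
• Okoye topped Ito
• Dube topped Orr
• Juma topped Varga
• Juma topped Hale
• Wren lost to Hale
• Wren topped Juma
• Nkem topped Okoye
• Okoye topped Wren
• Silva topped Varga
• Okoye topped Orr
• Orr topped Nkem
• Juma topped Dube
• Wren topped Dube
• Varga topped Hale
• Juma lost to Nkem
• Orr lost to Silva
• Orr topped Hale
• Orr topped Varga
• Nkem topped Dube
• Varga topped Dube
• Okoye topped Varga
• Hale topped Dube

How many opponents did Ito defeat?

5

Ito's results: beat Wren, Dube, Hale, Varga, Juma; lost to Orr, Silva, Nkem, Okoye.
That is 5 wins.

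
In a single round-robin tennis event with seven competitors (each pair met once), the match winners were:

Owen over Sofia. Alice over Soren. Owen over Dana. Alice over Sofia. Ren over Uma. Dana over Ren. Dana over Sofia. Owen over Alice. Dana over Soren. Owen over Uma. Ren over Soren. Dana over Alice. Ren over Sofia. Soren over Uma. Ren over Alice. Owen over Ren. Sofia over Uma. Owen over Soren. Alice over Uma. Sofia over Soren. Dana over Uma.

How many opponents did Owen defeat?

6

Owen's results: beat Dana, Alice, Soren, Uma, Sofia, Ren; lost to no one.
That is 6 wins.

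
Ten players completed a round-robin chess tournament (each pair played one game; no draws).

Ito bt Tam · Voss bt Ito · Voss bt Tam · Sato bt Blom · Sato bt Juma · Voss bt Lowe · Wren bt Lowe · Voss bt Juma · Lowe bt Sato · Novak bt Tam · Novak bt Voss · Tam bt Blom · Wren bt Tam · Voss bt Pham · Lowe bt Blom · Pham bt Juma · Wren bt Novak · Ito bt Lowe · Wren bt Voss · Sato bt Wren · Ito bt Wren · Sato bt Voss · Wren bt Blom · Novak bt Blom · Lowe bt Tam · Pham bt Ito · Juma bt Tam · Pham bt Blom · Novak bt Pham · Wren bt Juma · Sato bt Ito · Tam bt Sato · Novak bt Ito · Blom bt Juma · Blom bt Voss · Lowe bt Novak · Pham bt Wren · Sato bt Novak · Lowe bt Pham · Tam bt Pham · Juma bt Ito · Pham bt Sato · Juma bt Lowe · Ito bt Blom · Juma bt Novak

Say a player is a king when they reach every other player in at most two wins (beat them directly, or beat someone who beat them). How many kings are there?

Ito reaches everyone (king).
Juma reaches everyone (king).
Blom cannot reach Wren, Sato in two steps.
Pham reaches everyone (king).
Wren reaches everyone (king).
Tam cannot reach Lowe in two steps.
Novak reaches everyone (king).
Voss reaches everyone (king).
Sato reaches everyone (king).
Lowe reaches everyone (king).
Kings: Ito, Juma, Pham, Wren, Novak, Voss, Sato, Lowe — 8.

8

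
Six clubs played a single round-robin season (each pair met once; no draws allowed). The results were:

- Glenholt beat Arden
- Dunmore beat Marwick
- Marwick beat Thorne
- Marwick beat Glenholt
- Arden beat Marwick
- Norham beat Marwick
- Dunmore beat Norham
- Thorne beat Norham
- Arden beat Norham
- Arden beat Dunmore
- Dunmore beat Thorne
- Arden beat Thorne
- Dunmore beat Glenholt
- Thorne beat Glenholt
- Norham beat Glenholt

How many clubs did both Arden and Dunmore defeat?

Arden beat: Norham, Dunmore, Thorne, Marwick.
Dunmore beat: Norham, Thorne, Glenholt, Marwick.
Both beat: Norham, Thorne, Marwick — 3.

3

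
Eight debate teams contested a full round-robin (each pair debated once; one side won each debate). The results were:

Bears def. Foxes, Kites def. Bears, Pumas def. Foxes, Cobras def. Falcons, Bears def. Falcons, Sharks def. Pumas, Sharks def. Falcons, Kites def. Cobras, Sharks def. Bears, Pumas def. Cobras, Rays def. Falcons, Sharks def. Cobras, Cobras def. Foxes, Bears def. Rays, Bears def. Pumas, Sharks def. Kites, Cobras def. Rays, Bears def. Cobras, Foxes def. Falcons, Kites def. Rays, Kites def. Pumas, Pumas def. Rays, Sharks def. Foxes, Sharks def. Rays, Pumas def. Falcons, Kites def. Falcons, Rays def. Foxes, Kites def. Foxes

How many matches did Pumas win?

Pumas' results: beat Cobras, Foxes, Falcons, Rays; lost to Bears, Sharks, Kites.
That is 4 wins.

4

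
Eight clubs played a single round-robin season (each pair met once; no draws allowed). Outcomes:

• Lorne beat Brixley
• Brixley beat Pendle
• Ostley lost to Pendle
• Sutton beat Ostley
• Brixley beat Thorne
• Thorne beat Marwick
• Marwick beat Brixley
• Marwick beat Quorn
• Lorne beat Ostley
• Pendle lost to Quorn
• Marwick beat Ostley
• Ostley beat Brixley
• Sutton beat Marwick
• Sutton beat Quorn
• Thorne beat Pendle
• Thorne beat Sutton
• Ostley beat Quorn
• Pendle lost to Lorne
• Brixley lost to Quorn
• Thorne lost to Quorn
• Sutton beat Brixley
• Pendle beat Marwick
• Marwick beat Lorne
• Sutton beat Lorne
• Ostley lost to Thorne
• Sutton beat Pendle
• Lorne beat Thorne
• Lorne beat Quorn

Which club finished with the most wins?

Sutton

Win totals: Lorne 5, Pendle 2, Brixley 2, Sutton 6, Ostley 2, Marwick 4, Quorn 3, Thorne 4.
Sutton leads with 6 wins (next highest: 5).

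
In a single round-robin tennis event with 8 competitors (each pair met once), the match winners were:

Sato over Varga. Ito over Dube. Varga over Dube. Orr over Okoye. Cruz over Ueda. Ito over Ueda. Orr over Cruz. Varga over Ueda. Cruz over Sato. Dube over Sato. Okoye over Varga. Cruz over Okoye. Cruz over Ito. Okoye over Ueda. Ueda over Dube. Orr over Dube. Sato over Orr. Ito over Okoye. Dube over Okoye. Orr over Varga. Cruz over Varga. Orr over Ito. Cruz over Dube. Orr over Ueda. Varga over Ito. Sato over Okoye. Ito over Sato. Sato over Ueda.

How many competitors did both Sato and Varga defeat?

Sato beat: Ueda, Orr, Okoye, Varga.
Varga beat: Ueda, Ito, Dube.
Both beat: Ueda — 1.

1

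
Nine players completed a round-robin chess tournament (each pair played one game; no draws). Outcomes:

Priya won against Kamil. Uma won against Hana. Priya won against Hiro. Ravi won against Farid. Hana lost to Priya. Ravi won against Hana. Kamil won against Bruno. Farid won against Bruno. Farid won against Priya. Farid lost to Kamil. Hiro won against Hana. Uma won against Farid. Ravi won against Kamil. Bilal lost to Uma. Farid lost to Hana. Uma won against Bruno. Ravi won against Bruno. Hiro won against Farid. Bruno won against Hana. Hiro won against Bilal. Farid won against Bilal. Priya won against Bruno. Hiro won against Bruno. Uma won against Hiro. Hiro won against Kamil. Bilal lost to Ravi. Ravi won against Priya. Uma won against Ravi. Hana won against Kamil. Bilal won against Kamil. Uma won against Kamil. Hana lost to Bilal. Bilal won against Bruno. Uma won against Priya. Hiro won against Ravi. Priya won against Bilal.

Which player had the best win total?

Uma

Win totals: Priya 5, Kamil 2, Farid 3, Ravi 6, Bruno 1, Bilal 3, Hana 2, Hiro 6, Uma 8.
Uma leads with 8 wins (next highest: 6).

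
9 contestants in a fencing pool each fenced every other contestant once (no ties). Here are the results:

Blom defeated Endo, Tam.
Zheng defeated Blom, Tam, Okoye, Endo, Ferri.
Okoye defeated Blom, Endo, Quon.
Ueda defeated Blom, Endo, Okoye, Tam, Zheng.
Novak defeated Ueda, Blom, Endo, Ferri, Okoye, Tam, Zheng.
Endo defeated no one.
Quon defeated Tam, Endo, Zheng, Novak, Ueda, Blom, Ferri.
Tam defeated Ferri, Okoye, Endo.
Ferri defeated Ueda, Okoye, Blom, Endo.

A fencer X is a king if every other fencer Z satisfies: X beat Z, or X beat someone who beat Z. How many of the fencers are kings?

3

Endo cannot reach Ferri, Blom, Okoye, Novak, Tam, Quon, Zheng, Ueda in two steps.
Ferri cannot reach Novak in two steps.
Blom cannot reach Novak, Quon, Zheng, Ueda in two steps.
Okoye reaches everyone (king).
Novak reaches everyone (king).
Tam cannot reach Novak, Zheng in two steps.
Quon reaches everyone (king).
Zheng cannot reach Novak in two steps.
Ueda cannot reach Novak in two steps.
Kings: Okoye, Novak, Quon — 3.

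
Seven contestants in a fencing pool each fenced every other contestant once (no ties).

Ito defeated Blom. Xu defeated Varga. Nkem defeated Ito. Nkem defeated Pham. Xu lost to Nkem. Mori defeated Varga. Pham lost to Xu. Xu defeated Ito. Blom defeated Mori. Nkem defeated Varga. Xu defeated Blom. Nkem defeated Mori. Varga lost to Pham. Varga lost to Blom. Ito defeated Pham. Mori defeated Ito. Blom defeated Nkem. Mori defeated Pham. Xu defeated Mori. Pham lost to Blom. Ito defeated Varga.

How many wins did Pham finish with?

1

Pham's results: beat Varga; lost to Ito, Xu, Blom, Nkem, Mori.
That is 1 win.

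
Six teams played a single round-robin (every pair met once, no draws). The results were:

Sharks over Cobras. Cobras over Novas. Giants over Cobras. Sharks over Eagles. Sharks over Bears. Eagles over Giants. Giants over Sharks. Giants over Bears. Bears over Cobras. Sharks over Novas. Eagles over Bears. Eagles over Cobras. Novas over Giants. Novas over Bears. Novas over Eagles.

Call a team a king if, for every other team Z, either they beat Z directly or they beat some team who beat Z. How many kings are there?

Novas reaches everyone (king).
Eagles reaches everyone (king).
Giants reaches everyone (king).
Cobras cannot reach Sharks in two steps.
Bears cannot reach Eagles, Giants, Sharks in two steps.
Sharks reaches everyone (king).
Kings: Novas, Eagles, Giants, Sharks — 4.

4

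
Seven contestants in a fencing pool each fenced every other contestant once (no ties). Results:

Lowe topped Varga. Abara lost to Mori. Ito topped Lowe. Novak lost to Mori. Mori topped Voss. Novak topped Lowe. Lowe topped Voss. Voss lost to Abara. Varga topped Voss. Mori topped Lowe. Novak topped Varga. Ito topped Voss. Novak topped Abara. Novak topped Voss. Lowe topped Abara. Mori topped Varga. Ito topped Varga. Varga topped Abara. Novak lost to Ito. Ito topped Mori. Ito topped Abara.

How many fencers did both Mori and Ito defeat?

Mori beat: Lowe, Varga, Voss, Abara, Novak.
Ito beat: Lowe, Varga, Mori, Voss, Abara, Novak.
Both beat: Lowe, Varga, Voss, Abara, Novak — 5.

5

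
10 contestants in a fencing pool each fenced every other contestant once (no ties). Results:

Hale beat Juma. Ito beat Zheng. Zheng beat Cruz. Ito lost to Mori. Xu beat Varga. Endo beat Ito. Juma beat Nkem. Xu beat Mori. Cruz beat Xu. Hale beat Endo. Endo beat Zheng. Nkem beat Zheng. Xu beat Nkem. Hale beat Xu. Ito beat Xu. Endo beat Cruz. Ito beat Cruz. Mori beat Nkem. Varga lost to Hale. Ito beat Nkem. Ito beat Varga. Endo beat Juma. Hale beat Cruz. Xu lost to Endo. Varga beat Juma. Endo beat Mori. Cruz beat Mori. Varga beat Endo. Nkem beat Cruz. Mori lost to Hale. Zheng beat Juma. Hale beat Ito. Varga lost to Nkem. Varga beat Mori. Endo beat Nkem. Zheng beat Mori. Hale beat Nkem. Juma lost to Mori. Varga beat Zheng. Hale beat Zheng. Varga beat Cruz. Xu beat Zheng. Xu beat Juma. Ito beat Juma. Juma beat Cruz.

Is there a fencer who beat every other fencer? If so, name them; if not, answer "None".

Hale has 9 wins out of 9 opponents — a perfect record.

Hale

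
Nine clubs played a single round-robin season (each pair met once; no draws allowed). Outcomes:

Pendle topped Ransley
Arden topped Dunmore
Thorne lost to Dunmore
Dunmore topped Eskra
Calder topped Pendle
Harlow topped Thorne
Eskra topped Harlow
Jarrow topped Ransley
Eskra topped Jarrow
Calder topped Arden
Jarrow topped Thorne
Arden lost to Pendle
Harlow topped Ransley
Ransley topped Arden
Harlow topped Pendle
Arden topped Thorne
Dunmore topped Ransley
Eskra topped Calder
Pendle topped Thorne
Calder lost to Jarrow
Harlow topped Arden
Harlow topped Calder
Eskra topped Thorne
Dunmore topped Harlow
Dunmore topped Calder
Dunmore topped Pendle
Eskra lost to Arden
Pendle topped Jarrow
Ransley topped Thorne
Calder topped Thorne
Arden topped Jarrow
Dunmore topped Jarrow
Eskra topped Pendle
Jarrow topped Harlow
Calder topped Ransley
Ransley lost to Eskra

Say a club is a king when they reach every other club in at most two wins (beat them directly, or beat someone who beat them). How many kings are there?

Arden reaches everyone (king).
Ransley cannot reach Pendle, Calder, Harlow in two steps.
Pendle reaches everyone (king).
Thorne cannot reach Arden, Ransley, Pendle, Eskra, Dunmore, Jarrow, Calder, Harlow in two steps.
Eskra cannot reach Dunmore in two steps.
Dunmore reaches everyone (king).
Jarrow cannot reach Eskra, Dunmore in two steps.
Calder cannot reach Harlow in two steps.
Harlow reaches everyone (king).
Kings: Arden, Pendle, Dunmore, Harlow — 4.

4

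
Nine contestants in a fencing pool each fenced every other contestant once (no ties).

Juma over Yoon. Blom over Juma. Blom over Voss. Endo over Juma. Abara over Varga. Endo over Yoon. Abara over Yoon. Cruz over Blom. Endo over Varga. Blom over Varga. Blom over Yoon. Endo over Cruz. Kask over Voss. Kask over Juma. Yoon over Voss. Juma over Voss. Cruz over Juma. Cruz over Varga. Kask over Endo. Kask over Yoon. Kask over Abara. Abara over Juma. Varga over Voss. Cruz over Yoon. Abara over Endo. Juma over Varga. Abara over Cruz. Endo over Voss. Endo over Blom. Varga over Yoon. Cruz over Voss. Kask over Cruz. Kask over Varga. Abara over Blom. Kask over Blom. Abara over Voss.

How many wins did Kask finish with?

Kask's results: beat Juma, Blom, Abara, Cruz, Endo, Voss, Yoon, Varga; lost to no one.
That is 8 wins.

8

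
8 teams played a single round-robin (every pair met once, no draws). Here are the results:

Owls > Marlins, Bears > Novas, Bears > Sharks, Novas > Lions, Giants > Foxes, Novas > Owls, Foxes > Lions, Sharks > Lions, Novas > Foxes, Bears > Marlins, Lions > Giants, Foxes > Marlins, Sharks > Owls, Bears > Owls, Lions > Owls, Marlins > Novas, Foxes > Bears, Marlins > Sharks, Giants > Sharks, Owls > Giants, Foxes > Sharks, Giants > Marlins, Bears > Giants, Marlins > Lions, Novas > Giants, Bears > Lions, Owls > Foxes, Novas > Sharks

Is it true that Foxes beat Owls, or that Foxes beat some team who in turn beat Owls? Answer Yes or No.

Foxes did not beat Owls directly.
Foxes beat Bears, Marlins, Lions, Sharks. Of those, Bears beat Owls.

Yes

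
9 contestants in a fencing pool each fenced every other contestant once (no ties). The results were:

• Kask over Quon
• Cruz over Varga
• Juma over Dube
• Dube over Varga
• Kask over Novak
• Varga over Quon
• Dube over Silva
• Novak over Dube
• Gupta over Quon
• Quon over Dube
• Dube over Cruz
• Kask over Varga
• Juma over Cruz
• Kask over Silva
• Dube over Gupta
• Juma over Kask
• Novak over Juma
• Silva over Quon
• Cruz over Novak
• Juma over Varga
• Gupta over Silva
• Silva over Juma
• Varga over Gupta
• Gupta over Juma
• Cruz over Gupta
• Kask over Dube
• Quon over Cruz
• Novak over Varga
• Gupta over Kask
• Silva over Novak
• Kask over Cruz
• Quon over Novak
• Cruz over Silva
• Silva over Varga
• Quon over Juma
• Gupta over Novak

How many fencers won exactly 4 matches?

5

Win totals: Cruz 4, Quon 4, Dube 4, Novak 3, Varga 2, Juma 4, Kask 6, Silva 4, Gupta 5.
Exactly 4: Cruz, Quon, Dube, Juma, Silva — 5 fencers.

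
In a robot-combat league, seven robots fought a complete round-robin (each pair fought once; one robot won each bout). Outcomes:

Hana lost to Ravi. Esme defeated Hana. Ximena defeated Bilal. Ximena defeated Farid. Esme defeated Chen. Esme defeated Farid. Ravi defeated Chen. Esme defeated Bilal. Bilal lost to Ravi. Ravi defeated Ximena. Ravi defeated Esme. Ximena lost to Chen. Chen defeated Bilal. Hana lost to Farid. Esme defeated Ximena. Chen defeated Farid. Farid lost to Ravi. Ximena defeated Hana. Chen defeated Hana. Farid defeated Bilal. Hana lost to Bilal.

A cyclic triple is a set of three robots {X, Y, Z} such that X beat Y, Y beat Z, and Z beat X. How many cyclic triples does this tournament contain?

0

Win totals: Hana 0, Bilal 1, Farid 2, Ravi 6, Ximena 3, Esme 5, Chen 4.
A robot with w wins dominates both others in C(w,2) triples; summing gives 0 + 0 + 1 + 15 + 3 + 10 + 6 = 35 transitive triples.
Total triples C(7,3) = 35, so cyclic triples = 35 − 35 = 0.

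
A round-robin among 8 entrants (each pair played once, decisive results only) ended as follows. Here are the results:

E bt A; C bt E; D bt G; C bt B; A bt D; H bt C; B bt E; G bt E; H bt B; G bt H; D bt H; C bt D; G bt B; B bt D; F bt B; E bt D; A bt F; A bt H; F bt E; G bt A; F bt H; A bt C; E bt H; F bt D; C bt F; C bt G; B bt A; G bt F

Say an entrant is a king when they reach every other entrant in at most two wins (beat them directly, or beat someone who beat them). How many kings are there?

8

A reaches everyone (king).
B reaches everyone (king).
C reaches everyone (king).
D reaches everyone (king).
E reaches everyone (king).
F reaches everyone (king).
G reaches everyone (king).
H reaches everyone (king).
Kings: A, B, C, D, E, F, G, H — 8.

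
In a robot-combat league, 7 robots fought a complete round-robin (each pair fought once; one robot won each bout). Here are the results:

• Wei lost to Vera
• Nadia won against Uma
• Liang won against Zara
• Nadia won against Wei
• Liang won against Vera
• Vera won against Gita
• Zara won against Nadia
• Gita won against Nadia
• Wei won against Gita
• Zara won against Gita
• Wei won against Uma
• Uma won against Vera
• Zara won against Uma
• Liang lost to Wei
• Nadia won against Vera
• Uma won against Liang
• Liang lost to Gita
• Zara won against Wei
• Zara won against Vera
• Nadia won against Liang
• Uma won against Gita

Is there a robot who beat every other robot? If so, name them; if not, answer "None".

Highest win total is Zara with 5 (out of 6 possible).
Zara lost to Liang, so no robot went undefeated.

None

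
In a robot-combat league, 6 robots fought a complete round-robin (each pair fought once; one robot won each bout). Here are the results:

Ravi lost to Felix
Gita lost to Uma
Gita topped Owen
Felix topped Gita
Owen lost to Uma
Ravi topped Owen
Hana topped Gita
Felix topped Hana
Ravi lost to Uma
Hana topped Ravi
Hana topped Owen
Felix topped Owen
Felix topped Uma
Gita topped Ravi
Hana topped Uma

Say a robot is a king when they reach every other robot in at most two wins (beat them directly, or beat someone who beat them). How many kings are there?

Gita cannot reach Uma, Hana, Felix in two steps.
Uma cannot reach Hana, Felix in two steps.
Owen cannot reach Gita, Uma, Hana, Felix, Ravi in two steps.
Hana cannot reach Felix in two steps.
Felix reaches everyone (king).
Ravi cannot reach Gita, Uma, Hana, Felix in two steps.
Kings: Felix — 1.

1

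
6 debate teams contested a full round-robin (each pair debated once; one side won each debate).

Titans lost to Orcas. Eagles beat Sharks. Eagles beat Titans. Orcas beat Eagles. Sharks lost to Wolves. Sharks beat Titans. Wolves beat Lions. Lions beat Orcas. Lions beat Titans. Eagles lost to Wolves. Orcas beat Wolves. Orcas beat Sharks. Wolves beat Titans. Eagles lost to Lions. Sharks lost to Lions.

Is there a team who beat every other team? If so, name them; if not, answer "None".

None

Highest win total is Wolves with 4 (out of 5 possible).
Wolves lost to Orcas, so no team went undefeated.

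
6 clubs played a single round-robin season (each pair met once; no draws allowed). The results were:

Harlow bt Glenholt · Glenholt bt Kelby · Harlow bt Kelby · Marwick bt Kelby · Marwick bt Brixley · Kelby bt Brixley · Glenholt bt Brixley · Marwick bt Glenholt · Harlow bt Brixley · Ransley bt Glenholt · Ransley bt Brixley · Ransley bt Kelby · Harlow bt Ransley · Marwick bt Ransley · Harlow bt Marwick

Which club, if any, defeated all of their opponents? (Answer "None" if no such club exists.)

Harlow

Harlow has 5 wins out of 5 opponents — a perfect record.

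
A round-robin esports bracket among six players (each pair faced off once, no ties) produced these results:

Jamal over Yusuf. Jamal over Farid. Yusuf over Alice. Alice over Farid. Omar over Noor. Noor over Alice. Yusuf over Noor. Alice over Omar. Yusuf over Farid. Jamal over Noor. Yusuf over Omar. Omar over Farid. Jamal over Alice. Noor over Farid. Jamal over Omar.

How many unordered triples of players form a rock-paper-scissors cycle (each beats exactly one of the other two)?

Win totals: Farid 0, Omar 2, Yusuf 4, Alice 2, Noor 2, Jamal 5.
A player with w wins dominates both others in C(w,2) triples; summing gives 0 + 1 + 6 + 1 + 1 + 10 = 19 transitive triples.
Total triples C(6,3) = 20, so cyclic triples = 20 − 19 = 1.

1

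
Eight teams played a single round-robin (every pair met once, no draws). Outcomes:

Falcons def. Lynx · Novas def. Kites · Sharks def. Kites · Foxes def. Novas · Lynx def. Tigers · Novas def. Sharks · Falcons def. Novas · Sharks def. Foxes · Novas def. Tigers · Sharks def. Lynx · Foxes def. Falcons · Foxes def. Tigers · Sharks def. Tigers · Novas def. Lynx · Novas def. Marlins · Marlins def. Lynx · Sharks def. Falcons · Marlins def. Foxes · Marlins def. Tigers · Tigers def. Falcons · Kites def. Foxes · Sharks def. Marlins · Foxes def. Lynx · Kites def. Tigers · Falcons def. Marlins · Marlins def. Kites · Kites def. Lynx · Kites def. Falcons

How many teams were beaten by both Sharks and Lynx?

1

Sharks beat: Foxes, Marlins, Tigers, Kites, Lynx, Falcons.
Lynx beat: Tigers.
Both beat: Tigers — 1.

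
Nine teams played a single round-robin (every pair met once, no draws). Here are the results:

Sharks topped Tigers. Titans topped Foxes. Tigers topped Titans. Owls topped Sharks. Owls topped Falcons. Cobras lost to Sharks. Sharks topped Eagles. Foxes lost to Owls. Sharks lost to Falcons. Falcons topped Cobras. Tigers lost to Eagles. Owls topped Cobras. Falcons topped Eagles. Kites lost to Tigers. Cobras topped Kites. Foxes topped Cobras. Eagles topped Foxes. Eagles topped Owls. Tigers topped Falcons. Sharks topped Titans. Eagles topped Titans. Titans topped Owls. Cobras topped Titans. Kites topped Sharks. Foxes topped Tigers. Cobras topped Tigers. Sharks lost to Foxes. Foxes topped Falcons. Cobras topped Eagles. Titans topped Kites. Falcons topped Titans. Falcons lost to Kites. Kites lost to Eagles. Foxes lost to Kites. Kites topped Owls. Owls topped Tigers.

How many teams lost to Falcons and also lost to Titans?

0

Falcons beat: Sharks, Titans, Eagles, Cobras.
Titans beat: Owls, Kites, Foxes.
No one was beaten by both.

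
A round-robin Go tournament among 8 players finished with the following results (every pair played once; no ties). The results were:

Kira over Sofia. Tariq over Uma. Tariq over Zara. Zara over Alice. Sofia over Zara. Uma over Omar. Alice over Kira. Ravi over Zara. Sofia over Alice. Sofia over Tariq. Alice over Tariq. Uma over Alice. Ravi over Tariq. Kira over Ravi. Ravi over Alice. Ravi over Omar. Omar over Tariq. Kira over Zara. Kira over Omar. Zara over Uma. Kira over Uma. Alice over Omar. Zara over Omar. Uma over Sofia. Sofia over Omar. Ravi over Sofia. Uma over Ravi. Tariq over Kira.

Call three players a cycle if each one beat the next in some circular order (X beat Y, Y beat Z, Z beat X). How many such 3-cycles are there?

15

Win totals: Alice 3, Zara 3, Ravi 5, Tariq 3, Sofia 4, Uma 4, Omar 1, Kira 5.
A player with w wins dominates both others in C(w,2) triples; summing gives 3 + 3 + 10 + 3 + 6 + 6 + 0 + 10 = 41 transitive triples.
Total triples C(8,3) = 56, so cyclic triples = 56 − 41 = 15.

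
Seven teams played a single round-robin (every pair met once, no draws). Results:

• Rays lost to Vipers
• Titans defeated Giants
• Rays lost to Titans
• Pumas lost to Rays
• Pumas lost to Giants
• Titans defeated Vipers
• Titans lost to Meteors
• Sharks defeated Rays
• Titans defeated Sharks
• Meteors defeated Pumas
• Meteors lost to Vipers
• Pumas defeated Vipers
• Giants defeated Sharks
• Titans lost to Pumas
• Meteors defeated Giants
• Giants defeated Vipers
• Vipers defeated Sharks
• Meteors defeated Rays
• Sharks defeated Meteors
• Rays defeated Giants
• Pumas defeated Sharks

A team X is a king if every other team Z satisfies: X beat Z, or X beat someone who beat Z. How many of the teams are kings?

5

Sharks cannot reach Vipers in two steps.
Pumas reaches everyone (king).
Rays cannot reach Meteors in two steps.
Vipers reaches everyone (king).
Meteors reaches everyone (king).
Giants reaches everyone (king).
Titans reaches everyone (king).
Kings: Pumas, Vipers, Meteors, Giants, Titans — 5.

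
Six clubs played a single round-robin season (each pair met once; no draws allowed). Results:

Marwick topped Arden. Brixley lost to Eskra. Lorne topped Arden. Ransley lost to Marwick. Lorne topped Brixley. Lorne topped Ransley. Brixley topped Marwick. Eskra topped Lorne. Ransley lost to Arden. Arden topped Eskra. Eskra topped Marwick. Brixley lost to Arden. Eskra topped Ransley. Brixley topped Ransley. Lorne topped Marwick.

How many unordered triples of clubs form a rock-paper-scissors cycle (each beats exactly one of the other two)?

Of the C(6,3) = 20 triples, the cyclic ones are: {Brixley, Marwick, Arden}; {Eskra, Marwick, Arden}; {Eskra, Arden, Lorne}.
That is 3.

3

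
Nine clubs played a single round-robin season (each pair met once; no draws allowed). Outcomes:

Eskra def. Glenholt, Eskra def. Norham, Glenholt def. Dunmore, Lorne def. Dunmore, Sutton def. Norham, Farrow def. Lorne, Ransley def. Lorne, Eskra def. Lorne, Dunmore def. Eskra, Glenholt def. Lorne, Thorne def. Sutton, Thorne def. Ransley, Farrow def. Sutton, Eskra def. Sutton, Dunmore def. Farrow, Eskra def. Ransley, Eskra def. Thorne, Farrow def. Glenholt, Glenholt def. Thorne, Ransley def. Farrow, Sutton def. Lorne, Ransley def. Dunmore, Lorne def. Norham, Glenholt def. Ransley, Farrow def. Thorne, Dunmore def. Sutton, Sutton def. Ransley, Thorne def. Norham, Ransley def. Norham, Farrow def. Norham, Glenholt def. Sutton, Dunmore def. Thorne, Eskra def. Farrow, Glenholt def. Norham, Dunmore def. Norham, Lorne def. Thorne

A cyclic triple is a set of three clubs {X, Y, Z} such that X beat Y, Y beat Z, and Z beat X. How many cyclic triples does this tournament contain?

13

Win totals: Thorne 3, Glenholt 6, Eskra 7, Farrow 5, Dunmore 5, Lorne 3, Ransley 4, Sutton 3, Norham 0.
A club with w wins dominates both others in C(w,2) triples; summing gives 3 + 15 + 21 + 10 + 10 + 3 + 6 + 3 + 0 = 71 transitive triples.
Total triples C(9,3) = 84, so cyclic triples = 84 − 71 = 13.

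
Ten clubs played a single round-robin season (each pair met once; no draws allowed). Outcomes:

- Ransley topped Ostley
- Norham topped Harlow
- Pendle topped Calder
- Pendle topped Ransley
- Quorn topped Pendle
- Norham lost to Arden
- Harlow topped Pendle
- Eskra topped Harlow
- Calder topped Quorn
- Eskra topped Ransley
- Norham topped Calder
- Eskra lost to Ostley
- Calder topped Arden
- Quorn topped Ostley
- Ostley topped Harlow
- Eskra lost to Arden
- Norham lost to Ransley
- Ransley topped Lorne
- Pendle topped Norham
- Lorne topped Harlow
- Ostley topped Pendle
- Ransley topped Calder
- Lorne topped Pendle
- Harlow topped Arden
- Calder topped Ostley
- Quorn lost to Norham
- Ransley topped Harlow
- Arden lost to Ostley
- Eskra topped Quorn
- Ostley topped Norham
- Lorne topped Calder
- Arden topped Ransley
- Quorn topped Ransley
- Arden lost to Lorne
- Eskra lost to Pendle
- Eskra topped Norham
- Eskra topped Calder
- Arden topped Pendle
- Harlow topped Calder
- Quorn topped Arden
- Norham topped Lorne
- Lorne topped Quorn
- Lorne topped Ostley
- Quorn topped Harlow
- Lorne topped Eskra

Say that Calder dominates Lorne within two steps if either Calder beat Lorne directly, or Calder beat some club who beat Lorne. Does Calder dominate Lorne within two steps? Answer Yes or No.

Calder did not beat Lorne directly.
Calder beat Ostley, Arden, Quorn, but each of them lost to Lorne. No two-step path.

No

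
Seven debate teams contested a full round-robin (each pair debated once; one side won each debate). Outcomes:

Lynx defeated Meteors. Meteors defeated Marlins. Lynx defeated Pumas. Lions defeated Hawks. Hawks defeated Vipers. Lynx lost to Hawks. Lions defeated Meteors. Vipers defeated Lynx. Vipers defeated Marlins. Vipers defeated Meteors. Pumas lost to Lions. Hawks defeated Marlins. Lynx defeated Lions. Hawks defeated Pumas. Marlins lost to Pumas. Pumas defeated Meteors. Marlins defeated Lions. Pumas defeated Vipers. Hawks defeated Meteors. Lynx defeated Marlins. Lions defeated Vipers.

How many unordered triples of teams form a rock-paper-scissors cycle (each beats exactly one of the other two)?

7

Win totals: Lynx 4, Hawks 5, Pumas 3, Vipers 3, Marlins 1, Meteors 1, Lions 4.
A team with w wins dominates both others in C(w,2) triples; summing gives 6 + 10 + 3 + 3 + 0 + 0 + 6 = 28 transitive triples.
Total triples C(7,3) = 35, so cyclic triples = 35 − 28 = 7.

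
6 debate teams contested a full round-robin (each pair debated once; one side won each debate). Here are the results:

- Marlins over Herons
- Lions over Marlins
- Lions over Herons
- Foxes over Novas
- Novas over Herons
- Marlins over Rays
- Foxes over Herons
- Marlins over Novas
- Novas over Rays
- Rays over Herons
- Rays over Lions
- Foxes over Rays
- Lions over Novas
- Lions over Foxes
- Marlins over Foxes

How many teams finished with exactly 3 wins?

Win totals: Foxes 3, Lions 4, Herons 0, Novas 2, Rays 2, Marlins 4.
Exactly 3: Foxes — 1 team.

1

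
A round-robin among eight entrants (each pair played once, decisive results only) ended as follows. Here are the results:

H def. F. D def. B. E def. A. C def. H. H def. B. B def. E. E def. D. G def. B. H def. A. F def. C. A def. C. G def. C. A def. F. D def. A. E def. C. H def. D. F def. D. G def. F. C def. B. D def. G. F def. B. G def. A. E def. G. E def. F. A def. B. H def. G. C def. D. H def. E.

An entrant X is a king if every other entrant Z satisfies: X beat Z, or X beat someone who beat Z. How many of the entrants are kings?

A cannot reach G in two steps.
B cannot reach H in two steps.
C reaches everyone (king).
D cannot reach H in two steps.
E reaches everyone (king).
F reaches everyone (king).
G reaches everyone (king).
H reaches everyone (king).
Kings: C, E, F, G, H — 5.

5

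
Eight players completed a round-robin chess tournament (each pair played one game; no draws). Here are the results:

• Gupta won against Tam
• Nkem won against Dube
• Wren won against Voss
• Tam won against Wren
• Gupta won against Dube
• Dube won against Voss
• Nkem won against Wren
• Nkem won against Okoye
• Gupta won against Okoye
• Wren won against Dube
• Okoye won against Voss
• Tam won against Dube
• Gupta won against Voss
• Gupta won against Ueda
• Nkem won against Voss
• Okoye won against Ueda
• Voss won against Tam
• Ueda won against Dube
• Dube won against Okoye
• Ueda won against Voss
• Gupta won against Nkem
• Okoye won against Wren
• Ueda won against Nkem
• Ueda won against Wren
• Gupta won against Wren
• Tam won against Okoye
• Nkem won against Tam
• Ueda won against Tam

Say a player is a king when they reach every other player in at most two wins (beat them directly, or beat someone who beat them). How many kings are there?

Ueda cannot reach Gupta in two steps.
Gupta reaches everyone (king).
Tam cannot reach Gupta, Nkem in two steps.
Nkem cannot reach Gupta in two steps.
Wren cannot reach Ueda, Gupta, Nkem in two steps.
Dube cannot reach Gupta, Nkem in two steps.
Okoye cannot reach Gupta in two steps.
Voss cannot reach Ueda, Gupta, Nkem in two steps.
Kings: Gupta — 1.

1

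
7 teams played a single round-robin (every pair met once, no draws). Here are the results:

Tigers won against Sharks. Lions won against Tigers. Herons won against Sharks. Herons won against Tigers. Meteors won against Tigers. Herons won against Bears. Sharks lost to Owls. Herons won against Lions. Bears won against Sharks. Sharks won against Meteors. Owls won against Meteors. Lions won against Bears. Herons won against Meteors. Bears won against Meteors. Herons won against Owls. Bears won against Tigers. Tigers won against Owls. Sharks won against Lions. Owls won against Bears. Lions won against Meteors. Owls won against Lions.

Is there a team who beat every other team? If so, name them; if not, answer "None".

Herons

Herons has 6 wins out of 6 opponents — a perfect record.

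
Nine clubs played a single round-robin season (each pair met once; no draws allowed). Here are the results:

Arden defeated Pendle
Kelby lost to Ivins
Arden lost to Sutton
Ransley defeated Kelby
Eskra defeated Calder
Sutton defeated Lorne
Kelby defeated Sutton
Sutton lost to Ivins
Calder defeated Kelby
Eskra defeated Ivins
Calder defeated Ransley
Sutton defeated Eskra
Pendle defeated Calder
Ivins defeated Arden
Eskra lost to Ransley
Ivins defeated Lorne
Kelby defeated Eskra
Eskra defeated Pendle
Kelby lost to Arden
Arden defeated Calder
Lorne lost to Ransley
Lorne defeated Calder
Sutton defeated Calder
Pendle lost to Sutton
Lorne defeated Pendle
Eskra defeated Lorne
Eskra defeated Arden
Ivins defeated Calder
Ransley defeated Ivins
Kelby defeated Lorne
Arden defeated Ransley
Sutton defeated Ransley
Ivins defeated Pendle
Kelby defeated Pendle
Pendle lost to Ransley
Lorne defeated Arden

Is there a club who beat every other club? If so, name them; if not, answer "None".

Highest win total is Sutton with 6 (out of 8 possible).
Sutton lost to Ivins, Kelby, so no club went undefeated.

None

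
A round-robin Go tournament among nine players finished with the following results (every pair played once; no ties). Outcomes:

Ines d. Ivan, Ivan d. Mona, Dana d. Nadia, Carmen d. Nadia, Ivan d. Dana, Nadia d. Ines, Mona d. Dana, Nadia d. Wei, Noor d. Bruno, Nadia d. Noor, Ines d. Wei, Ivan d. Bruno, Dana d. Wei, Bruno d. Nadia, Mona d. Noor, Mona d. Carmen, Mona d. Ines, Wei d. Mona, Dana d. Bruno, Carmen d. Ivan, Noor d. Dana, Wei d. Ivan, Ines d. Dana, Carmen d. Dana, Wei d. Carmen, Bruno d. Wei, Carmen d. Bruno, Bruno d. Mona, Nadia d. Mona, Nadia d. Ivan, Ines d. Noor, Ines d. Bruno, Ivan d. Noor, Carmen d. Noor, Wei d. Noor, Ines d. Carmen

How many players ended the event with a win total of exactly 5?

Win totals: Ivan 4, Noor 2, Ines 6, Bruno 3, Carmen 5, Nadia 5, Wei 4, Dana 3, Mona 4.
Exactly 5: Carmen, Nadia — 2 players.

2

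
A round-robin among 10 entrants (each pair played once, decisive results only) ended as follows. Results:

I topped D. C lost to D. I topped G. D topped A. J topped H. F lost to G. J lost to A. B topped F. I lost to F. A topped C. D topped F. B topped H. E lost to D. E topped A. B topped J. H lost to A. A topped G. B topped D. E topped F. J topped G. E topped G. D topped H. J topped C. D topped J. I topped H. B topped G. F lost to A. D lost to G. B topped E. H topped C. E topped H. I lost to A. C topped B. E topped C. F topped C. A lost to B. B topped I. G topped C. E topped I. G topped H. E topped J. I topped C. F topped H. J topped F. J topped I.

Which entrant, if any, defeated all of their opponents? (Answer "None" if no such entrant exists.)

Highest win total is B with 8 (out of 9 possible).
B lost to C, so no entrant went undefeated.

None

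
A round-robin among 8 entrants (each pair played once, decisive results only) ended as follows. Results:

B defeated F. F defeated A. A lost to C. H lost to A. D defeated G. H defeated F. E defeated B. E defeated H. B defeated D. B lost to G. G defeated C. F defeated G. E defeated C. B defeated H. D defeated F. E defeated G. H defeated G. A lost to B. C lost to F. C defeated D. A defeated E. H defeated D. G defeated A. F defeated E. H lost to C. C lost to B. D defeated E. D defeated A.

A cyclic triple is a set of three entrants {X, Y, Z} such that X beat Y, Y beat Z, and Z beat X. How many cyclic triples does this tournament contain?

18

Win totals: A 2, B 5, C 3, D 4, E 4, F 4, G 3, H 3.
An entrant with w wins dominates both others in C(w,2) triples; summing gives 1 + 10 + 3 + 6 + 6 + 6 + 3 + 3 = 38 transitive triples.
Total triples C(8,3) = 56, so cyclic triples = 56 − 38 = 18.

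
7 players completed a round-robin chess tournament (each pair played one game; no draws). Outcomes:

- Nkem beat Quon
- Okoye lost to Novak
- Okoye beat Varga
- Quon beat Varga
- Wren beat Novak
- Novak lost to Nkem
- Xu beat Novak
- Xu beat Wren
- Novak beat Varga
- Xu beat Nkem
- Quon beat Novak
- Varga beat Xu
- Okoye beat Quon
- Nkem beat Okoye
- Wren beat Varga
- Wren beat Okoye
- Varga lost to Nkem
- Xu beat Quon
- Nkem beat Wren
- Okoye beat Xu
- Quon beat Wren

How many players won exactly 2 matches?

Win totals: Novak 2, Varga 1, Wren 3, Xu 4, Okoye 3, Nkem 5, Quon 3.
Exactly 2: Novak — 1 player.

1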